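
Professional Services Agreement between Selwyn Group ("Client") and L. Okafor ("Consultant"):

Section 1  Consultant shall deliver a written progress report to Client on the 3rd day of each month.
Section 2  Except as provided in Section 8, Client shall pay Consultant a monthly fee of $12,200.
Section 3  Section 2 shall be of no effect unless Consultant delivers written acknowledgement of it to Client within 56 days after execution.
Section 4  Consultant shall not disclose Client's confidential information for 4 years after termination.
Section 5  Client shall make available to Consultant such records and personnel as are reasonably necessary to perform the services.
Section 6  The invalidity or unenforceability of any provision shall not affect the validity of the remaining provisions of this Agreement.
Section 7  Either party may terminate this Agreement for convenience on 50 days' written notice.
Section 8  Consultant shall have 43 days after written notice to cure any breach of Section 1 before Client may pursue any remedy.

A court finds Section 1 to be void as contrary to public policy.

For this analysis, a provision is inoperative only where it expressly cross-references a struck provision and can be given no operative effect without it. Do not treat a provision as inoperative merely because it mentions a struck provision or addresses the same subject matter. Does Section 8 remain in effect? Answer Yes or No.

No

Section 1 is struck. Section 8 operates only by reference to Section 1, so it falls with Section 1. Although Section 2 refers to Section 8, its operative terms do not depend on Section 8, so it remains in effect. Under the severability clause in Section 6, the remaining provisions continue in force. Section 2, Section 3, Section 4, Section 5, Section 6, and Section 7 remain in effect. Section 8 is among the inoperative provisions, so the answer is no.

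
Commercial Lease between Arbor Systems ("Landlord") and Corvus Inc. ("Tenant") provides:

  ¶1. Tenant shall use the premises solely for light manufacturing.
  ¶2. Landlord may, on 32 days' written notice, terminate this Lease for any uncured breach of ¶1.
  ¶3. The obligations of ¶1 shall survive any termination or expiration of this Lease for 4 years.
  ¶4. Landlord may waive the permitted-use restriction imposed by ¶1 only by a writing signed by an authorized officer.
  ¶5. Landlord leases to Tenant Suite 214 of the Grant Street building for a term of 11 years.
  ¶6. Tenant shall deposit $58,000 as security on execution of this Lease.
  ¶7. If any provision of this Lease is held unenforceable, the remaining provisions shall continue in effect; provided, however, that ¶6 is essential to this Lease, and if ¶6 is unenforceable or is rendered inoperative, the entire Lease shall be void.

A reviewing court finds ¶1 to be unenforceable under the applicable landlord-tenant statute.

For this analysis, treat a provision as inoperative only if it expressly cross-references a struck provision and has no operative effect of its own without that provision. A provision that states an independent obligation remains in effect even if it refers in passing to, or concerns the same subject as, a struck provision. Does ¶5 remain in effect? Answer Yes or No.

Yes

¶1 is struck. The only function of ¶2 is the termination right for breach of ¶1, so it cannot stand once ¶1 is removed. ¶3 has no operative effect of its own apart from ¶1 and is therefore inoperative. ¶4 merely fixes the waiver condition for ¶1; with ¶1 gone it has nothing to operate on and falls away. ¶7 makes ¶6 an essential term, but ¶6 is unaffected, so the severability proviso in ¶7 preserves the remaining provisions. The provisions still in force are ¶5, ¶6, and ¶7. ¶5 is among the surviving provisions, so the answer is yes.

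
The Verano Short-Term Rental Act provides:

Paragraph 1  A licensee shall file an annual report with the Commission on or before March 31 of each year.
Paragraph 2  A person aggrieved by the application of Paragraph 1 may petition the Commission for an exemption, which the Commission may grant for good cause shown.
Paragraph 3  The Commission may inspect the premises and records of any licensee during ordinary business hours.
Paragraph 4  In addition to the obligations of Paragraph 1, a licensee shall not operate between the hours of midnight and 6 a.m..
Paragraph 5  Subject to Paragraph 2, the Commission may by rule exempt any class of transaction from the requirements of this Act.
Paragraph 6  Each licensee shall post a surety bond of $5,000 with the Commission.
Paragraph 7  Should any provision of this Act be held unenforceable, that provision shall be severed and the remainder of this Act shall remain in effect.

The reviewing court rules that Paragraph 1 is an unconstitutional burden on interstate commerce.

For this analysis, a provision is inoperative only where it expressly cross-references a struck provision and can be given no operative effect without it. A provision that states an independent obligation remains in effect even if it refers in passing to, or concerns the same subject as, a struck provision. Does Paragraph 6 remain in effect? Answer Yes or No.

Yes

Paragraph 1 is struck. Paragraph 2 has no operative effect of its own apart from Paragraph 1 and is therefore inoperative. Although Paragraph 4 refers to Paragraph 1, its operative terms do not depend on Paragraph 1, so it remains in effect. Paragraph 5 mentions Paragraph 2 but its own obligation stands independently of Paragraph 2, so Paragraph 5 is not affected. Under the severability clause in Paragraph 7, the remaining provisions continue in force. That leaves Paragraph 3, Paragraph 4, Paragraph 5, Paragraph 6, and Paragraph 7 in effect. Paragraph 6 is among the surviving provisions, so the answer is yes.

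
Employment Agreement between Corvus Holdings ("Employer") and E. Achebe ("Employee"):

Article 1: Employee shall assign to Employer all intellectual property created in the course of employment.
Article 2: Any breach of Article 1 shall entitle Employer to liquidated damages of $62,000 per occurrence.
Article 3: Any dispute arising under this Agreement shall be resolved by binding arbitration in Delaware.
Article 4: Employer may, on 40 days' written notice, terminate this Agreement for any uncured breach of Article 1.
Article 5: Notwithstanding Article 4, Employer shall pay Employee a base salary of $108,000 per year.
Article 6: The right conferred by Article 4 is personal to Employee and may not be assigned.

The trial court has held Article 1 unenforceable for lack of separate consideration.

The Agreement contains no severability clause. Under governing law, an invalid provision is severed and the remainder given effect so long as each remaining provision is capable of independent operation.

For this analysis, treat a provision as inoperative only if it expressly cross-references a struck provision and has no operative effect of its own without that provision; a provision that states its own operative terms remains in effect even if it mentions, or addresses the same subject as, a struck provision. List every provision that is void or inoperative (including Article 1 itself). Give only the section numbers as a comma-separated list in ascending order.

1, 2, 4, 6

Article 1 is struck. Article 2 does nothing except set the liquidated-damages amount by reference to Article 1; with Article 1 gone it has no independent effect and is inoperative. Article 4 operates only by reference to Article 1, so it falls with Article 1. Article 6 merely fixes the non-assignment of Article 4; with Article 4 gone it has nothing to operate on and falls away. Article 5 mentions Article 4 but its own obligation stands independently of Article 4, so Article 5 is not affected. Under the stated default rule, only provisions that cannot operate independently fall away; the rest are enforced. Article 3 and Article 5 remain in effect.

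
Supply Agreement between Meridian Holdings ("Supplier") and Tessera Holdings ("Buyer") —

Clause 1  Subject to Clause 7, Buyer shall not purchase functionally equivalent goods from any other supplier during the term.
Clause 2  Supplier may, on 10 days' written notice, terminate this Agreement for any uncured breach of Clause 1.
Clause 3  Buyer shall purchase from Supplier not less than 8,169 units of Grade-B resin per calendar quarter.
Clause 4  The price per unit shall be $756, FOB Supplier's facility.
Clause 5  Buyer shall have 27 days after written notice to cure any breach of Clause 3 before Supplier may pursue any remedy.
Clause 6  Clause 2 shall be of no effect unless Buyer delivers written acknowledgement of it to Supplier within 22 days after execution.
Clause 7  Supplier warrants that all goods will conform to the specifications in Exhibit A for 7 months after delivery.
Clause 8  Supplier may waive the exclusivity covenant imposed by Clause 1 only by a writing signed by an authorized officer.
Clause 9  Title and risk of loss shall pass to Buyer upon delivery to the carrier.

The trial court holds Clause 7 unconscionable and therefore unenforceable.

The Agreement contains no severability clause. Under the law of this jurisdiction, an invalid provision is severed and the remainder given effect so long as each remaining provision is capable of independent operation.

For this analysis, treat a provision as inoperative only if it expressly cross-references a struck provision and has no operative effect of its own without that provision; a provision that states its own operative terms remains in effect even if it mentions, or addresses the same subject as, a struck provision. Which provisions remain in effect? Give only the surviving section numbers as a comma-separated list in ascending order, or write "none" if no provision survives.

Clause 7 is struck. Clause 1 mentions Clause 7 but its own obligation stands independently of Clause 7, so Clause 1 is not affected. Nothing else in the Agreement is defined by reference to Clause 7. Under the stated default rule, only provisions that cannot operate independently fall away; the rest are enforced. The provisions still in force are Clause 1, Clause 2, Clause 3, Clause 4, Clause 5, Clause 6, Clause 8, and Clause 9.

1, 2, 3, 4, 5, 6, 8, 9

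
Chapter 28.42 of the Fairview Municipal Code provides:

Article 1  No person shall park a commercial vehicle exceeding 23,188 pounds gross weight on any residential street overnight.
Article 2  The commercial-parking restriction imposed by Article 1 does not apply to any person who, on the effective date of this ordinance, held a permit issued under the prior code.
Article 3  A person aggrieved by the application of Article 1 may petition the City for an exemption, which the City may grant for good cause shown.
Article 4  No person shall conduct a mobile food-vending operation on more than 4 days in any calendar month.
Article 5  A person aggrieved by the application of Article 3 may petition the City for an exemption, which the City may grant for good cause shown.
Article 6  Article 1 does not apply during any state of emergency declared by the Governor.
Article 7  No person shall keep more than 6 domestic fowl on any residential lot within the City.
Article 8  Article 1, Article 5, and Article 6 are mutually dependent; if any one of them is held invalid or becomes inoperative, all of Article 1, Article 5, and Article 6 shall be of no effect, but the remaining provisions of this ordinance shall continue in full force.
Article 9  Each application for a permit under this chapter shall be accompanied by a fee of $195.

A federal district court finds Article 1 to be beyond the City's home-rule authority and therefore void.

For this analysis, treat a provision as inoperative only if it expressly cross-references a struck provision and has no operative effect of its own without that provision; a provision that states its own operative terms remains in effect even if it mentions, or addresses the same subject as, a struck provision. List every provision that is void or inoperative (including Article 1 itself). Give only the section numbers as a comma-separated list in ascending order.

Article 1 is struck. The only function of Article 2 is the grandfather exemption from Article 1, so it cannot stand once Article 1 is removed. Article 3 merely fixes the exemption procedure for Article 1; with Article 1 gone it has nothing to operate on and falls away. Article 6 operates only by reference to Article 1, so it falls with Article 1. Article 5 operates only by reference to Article 3, so it falls with Article 3. Article 8 declares Article 1, Article 5, and Article 6 mutually dependent; since one of them has fallen, all of them are of no effect. The remainder continues in force under Article 8. The provisions still in force are Article 4, Article 7, Article 8, and Article 9.

1, 2, 3, 5, 6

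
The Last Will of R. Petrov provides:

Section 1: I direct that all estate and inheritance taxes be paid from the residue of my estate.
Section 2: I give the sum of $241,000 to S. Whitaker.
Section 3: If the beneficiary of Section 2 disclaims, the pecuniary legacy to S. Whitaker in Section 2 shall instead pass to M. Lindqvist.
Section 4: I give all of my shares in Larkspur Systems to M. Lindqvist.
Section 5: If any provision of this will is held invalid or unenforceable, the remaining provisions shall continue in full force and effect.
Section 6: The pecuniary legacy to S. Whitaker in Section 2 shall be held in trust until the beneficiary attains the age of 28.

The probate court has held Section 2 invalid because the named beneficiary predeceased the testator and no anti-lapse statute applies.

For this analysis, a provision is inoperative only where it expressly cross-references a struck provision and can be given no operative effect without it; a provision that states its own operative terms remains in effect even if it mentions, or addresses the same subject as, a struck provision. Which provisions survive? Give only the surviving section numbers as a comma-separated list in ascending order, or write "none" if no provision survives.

1, 4, 5

Section 2 is struck. Section 3 has no operative effect of its own apart from Section 2 and is therefore inoperative. Section 6 has no operative effect of its own apart from Section 2 and is therefore inoperative. Under the severability clause in Section 5, the remaining provisions continue in force. That leaves Section 1, Section 4, and Section 5 in effect.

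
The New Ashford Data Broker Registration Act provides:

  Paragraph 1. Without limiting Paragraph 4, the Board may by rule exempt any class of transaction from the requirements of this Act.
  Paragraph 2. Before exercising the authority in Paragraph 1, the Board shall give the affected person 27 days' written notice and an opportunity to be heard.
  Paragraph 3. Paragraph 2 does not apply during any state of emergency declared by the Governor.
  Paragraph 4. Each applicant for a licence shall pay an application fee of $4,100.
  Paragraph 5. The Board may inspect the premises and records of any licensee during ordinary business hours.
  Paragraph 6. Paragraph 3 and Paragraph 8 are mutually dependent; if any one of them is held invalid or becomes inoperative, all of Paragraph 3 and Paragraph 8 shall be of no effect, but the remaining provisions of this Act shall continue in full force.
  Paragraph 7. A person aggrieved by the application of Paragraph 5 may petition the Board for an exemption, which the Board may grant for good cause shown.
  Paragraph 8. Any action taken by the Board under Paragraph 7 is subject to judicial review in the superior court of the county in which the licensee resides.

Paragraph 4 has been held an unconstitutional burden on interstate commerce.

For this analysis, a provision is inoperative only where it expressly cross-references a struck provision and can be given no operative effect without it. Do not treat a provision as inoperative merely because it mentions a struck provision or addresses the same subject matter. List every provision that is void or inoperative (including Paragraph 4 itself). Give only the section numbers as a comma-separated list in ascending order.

Paragraph 4 is struck. Although Paragraph 1 refers to Paragraph 4, its operative terms do not depend on Paragraph 4, so it remains in effect. Nothing else in the Act is defined by reference to Paragraph 4. Paragraph 6 ties Paragraph 3 and Paragraph 8 together, but none of those is affected here; the remaining provisions continue in force under Paragraph 6. The provisions still in force are Paragraph 1, Paragraph 2, Paragraph 3, Paragraph 5, Paragraph 6, Paragraph 7, and Paragraph 8.

4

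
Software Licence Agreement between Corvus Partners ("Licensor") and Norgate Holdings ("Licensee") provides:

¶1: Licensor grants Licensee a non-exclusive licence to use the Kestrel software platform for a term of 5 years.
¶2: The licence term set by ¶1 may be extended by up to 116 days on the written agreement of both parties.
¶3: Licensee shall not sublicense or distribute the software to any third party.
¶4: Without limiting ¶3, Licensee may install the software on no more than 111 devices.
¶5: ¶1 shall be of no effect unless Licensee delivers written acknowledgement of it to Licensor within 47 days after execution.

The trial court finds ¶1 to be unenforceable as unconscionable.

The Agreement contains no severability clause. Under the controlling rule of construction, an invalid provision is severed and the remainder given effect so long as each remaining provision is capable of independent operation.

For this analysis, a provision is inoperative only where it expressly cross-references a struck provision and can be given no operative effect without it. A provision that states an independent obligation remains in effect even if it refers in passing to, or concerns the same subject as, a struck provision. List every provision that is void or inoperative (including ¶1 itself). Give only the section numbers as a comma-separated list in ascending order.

1, 2, 5

¶1 is struck. ¶2 does nothing except set the extension of the licence term by reference to ¶1; with ¶1 gone it has no independent effect and is inoperative. ¶5 has no operative effect of its own apart from ¶1 and is therefore inoperative. Under the stated default rule, only provisions that cannot operate independently fall away; the rest are enforced. The provisions still in force are ¶3 and ¶4.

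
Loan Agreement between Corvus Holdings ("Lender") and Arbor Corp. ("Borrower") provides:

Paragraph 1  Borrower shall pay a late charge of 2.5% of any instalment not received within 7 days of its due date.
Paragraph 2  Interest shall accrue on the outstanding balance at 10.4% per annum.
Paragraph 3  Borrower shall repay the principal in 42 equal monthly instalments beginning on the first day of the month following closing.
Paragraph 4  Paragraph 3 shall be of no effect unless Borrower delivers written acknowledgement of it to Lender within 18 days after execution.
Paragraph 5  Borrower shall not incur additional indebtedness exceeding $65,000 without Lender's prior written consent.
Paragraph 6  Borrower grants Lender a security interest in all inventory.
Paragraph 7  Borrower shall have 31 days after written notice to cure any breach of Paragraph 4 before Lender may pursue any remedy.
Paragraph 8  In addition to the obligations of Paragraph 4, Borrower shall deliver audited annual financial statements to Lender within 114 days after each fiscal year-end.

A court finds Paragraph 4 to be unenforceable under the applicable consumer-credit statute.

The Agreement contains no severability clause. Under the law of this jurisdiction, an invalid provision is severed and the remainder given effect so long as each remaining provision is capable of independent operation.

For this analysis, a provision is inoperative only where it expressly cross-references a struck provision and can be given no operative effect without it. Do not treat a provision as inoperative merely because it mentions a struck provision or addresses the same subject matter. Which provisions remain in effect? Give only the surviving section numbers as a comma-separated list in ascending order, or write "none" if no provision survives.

1, 2, 3, 5, 6, 8

Paragraph 4 is struck. Paragraph 7 operates only by reference to Paragraph 4, so it falls with Paragraph 4. Paragraph 8 mentions Paragraph 4 but its own obligation stands independently of Paragraph 4, so Paragraph 8 is not affected. With no severability clause, the stated default rule severs what cannot stand and enforces each remaining provision that can operate on its own. The provisions still in force are Paragraph 1, Paragraph 2, Paragraph 3, Paragraph 5, Paragraph 6, and Paragraph 8.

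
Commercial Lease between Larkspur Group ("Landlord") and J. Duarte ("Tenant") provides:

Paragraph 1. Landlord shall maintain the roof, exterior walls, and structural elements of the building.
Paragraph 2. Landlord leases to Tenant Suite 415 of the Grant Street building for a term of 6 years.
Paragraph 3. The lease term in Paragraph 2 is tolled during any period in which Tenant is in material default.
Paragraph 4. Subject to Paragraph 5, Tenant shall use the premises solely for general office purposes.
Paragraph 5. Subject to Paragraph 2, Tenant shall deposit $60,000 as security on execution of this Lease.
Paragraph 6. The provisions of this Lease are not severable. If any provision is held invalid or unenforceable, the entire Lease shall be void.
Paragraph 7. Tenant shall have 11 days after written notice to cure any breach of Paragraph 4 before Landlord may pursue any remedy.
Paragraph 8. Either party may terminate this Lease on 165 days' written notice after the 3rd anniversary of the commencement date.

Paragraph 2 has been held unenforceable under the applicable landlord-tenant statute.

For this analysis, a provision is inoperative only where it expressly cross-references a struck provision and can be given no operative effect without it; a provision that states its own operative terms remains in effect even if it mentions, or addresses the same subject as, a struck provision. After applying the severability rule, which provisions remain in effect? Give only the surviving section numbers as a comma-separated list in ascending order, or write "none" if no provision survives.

none

Paragraph 2 is struck. Paragraph 3 has no operative effect of its own apart from Paragraph 2 and is therefore inoperative. Paragraph 6 provides that the Lease is not severable, so the invalidity of any one provision voids the entire Lease. No provision of the Lease survives.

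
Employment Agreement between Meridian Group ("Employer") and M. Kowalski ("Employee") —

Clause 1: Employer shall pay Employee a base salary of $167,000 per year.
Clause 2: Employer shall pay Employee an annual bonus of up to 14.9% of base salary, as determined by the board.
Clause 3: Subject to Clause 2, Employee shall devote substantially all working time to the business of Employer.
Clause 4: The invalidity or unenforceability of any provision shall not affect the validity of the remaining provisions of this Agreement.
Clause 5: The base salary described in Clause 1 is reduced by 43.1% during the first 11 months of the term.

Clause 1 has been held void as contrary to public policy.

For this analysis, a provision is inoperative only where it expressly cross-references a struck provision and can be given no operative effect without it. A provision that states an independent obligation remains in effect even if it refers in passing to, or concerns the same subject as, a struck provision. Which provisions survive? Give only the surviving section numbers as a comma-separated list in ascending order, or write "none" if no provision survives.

Clause 1 is struck. Clause 5 has no operative effect of its own apart from Clause 1 and is therefore inoperative. Clause 4 is a severability clause and preserves every provision that can still be given independent effect. That leaves Clause 2, Clause 3, and Clause 4 in effect.

2, 3, 4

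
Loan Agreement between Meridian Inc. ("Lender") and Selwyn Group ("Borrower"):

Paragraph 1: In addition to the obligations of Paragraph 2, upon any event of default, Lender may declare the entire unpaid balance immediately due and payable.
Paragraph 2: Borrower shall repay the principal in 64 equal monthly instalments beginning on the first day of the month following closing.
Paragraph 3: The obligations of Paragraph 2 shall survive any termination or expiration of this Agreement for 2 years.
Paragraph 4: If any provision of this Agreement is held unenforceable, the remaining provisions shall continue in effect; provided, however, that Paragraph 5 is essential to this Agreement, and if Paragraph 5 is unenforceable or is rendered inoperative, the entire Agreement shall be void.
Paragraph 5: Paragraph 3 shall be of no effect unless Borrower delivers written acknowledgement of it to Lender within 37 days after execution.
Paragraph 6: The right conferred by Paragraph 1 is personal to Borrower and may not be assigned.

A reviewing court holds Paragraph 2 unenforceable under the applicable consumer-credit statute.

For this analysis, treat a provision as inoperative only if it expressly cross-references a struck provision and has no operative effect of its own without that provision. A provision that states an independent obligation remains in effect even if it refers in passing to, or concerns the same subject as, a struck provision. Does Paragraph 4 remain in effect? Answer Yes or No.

No

Paragraph 2 is struck. Paragraph 3 merely fixes the survival period for Paragraph 2; with Paragraph 2 gone it has nothing to operate on and falls away. Paragraph 5 merely fixes the acknowledgement condition for Paragraph 3; with Paragraph 3 gone it has nothing to operate on and falls away. Paragraph 4 makes Paragraph 5 an essential term, and Paragraph 5 has been rendered inoperative by the cascade; under Paragraph 4, the entire Agreement is therefore void. No provision of the Agreement survives. Paragraph 4 is among the inoperative provisions, so the answer is no.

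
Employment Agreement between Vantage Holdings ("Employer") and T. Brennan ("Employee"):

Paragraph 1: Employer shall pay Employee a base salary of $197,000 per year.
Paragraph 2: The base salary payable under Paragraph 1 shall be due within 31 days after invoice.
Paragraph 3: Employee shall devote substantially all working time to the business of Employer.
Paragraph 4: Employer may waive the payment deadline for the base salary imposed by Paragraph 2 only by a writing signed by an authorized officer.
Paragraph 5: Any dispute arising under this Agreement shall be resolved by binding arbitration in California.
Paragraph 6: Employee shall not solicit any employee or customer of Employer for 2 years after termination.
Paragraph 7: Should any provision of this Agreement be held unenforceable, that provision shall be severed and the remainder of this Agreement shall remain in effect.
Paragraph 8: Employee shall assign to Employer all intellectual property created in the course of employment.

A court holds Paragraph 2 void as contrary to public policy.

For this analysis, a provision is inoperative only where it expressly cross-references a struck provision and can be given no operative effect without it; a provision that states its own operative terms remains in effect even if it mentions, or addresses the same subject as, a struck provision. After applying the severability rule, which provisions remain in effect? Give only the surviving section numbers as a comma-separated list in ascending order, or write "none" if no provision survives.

Paragraph 2 is struck. The only function of Paragraph 4 is the waiver condition for Paragraph 2, so it cannot stand once Paragraph 2 is removed. Paragraph 7 is a severability clause and preserves every provision that can still be given independent effect. Paragraph 1, Paragraph 3, Paragraph 5, Paragraph 6, Paragraph 7, and Paragraph 8 remain in effect.

1, 3, 5, 6, 7, 8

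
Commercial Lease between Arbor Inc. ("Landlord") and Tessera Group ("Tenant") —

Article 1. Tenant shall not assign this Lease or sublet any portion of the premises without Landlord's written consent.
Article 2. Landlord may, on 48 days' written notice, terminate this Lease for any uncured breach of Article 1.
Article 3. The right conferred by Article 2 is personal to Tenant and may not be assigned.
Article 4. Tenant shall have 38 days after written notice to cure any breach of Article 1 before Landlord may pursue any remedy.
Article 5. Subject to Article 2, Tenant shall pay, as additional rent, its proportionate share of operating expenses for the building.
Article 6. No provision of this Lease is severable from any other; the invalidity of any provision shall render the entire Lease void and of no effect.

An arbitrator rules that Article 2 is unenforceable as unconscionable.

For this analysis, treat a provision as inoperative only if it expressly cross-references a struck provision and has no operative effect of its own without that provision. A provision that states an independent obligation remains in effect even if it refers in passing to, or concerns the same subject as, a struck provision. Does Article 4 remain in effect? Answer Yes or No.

Article 2 is struck. The only function of Article 3 is the non-assignment of Article 2, so it cannot stand once Article 2 is removed. Article 6 provides that the Lease is not severable, so the invalidity of any one provision voids the entire Lease. No provision of the Lease survives. Article 4 is among the inoperative provisions, so the answer is no.

No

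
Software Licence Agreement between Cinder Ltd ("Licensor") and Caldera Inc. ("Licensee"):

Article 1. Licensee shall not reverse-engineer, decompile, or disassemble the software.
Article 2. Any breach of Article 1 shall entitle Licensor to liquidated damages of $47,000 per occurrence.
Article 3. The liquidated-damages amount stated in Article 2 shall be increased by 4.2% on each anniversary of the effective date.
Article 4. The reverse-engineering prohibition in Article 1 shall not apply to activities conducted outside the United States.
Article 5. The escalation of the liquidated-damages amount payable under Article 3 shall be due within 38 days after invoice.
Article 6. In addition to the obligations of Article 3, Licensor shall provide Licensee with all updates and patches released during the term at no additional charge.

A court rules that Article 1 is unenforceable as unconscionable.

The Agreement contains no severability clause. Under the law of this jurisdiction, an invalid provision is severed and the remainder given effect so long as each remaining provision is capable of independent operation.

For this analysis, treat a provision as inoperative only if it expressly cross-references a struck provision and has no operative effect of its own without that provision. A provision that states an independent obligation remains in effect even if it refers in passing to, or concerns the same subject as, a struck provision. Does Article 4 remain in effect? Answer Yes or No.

No

Article 1 is struck. Article 2 has no operative effect of its own apart from Article 1 and is therefore inoperative. Article 4 operates only by reference to Article 1, so it falls with Article 1. Article 3 has no operative effect of its own apart from Article 2 and is therefore inoperative. Article 5 does nothing except set the payment deadline for the escalation of the liquidated-damages amount by reference to Article 3; with Article 3 gone it has no independent effect and is inoperative. Article 6 mentions Article 3 but its own obligation stands independently of Article 3, so Article 6 is not affected. Under the stated default rule, only provisions that cannot operate independently fall away; the rest are enforced. Only Article 6 remains in effect. Article 4 is among the inoperative provisions, so the answer is no.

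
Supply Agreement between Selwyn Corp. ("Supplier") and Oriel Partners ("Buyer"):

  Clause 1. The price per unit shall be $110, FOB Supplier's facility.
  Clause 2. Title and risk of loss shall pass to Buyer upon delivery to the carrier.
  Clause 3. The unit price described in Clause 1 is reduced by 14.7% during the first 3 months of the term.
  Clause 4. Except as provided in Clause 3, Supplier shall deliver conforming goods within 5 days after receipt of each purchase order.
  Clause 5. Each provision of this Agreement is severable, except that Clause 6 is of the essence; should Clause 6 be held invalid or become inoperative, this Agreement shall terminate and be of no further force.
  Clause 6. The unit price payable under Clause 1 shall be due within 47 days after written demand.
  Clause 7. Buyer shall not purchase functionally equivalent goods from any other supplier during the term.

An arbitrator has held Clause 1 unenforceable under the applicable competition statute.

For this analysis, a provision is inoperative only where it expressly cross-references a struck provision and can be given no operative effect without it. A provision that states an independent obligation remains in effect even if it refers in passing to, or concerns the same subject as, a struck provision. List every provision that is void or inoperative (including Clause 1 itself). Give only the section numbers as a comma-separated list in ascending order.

Clause 1 is struck. Clause 3 has no operative effect of its own apart from Clause 1 and is therefore inoperative. Clause 6 has no operative effect of its own apart from Clause 1 and is therefore inoperative. Clause 5 makes Clause 6 an essential term, and Clause 6 has been rendered inoperative by the cascade; under Clause 5, the entire Agreement is therefore void. No provision of the Agreement survives.

1, 2, 3, 4, 5, 6, 7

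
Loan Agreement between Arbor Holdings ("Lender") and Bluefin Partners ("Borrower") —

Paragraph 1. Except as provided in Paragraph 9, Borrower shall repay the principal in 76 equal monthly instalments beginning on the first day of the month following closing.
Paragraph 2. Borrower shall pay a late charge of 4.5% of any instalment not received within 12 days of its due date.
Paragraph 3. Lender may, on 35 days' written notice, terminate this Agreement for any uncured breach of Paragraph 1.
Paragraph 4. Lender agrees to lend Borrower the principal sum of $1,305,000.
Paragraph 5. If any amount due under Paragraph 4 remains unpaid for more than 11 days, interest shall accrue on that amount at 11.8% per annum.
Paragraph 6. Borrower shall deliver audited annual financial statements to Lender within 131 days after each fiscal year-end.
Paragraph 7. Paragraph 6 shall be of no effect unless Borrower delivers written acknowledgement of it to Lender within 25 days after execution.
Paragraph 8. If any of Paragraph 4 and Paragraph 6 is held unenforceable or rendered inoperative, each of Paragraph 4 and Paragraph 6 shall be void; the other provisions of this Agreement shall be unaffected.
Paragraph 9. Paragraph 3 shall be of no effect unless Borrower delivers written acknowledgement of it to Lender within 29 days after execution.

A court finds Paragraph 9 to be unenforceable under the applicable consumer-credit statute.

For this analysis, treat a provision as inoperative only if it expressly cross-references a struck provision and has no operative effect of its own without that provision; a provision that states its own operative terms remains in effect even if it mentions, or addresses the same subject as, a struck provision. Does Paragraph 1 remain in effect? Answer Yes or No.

Paragraph 9 is struck. Although Paragraph 1 refers to Paragraph 9, its operative terms do not depend on Paragraph 9, so it remains in effect. No other provision's operative terms depend on Paragraph 9. Paragraph 8 ties Paragraph 4 and Paragraph 6 together, but none of those is affected here; the remaining provisions continue in force under Paragraph 8. Paragraph 1, Paragraph 2, Paragraph 3, Paragraph 4, Paragraph 5, Paragraph 6, Paragraph 7, and Paragraph 8 remain in effect. Paragraph 1 is among the surviving provisions, so the answer is yes.

Yes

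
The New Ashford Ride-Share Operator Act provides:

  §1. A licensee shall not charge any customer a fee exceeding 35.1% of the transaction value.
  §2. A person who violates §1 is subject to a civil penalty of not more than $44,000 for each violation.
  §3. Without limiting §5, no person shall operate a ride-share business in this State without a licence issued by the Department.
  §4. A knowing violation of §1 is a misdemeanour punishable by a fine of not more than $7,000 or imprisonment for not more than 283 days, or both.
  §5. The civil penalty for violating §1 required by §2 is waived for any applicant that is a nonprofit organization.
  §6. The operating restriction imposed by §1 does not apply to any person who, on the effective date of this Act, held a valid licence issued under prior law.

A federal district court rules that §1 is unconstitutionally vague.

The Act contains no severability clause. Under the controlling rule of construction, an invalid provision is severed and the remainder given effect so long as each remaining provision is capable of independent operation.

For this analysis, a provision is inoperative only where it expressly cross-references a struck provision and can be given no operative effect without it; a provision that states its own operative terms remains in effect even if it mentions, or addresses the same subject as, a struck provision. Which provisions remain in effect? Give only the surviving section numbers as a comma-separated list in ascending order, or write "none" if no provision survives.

§1 is struck. The only function of §2 is the civil penalty for violating §1, so it cannot stand once §1 is removed. §4 merely fixes the criminal penalty for violating §1; with §1 gone it has nothing to operate on and falls away. §6 has no operative effect of its own apart from §1 and is therefore inoperative. §5 operates only by reference to §2, so it falls with §2. Although §3 refers to §5, its operative terms do not depend on §5, so it remains in effect. Under the stated default rule, only provisions that cannot operate independently fall away; the rest are enforced. Only §3 remains in effect.

3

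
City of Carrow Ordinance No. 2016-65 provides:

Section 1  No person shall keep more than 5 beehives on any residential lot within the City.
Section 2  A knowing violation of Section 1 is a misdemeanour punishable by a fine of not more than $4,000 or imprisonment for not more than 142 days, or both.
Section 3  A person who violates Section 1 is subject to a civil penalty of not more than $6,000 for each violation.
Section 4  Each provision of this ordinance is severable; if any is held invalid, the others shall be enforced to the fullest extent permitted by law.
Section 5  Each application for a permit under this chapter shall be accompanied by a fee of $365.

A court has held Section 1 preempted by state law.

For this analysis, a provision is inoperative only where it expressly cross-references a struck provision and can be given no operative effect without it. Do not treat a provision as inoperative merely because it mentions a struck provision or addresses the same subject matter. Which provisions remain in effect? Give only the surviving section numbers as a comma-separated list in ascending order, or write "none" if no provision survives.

Section 1 is struck. Section 2 merely fixes the criminal penalty for violating Section 1; with Section 1 gone it has nothing to operate on and falls away. Section 3 has no operative effect of its own apart from Section 1 and is therefore inoperative. Section 4 is a severability clause and preserves every provision that can still be given independent effect. The provisions still in force are Section 4 and Section 5.

4, 5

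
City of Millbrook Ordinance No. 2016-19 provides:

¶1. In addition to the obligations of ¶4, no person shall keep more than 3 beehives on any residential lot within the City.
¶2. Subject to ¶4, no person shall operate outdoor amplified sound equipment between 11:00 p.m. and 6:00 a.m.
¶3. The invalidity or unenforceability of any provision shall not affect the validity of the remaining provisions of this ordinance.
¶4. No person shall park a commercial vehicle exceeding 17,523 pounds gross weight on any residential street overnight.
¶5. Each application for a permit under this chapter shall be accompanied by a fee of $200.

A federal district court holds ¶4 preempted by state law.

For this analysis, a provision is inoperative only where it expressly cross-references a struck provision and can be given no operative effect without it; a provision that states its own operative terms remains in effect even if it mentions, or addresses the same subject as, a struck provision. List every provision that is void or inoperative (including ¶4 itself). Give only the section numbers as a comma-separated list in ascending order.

4

¶4 is struck. Although ¶2 refers to ¶4, its operative terms do not depend on ¶4, so it remains in effect. Although ¶1 refers to ¶4, its operative terms do not depend on ¶4, so it remains in effect. Nothing else in the ordinance is defined by reference to ¶4. ¶3 is a severability clause and preserves every provision that can still be given independent effect. ¶1, ¶2, ¶3, and ¶5 remain in effect.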